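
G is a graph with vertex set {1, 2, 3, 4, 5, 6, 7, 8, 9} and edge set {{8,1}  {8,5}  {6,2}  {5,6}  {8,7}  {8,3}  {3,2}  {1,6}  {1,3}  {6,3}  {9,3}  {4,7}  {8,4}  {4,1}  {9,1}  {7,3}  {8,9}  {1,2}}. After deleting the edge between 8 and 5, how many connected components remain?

8 and 5 are still connected via 8-1-6-5, so the component count stays at 1.

1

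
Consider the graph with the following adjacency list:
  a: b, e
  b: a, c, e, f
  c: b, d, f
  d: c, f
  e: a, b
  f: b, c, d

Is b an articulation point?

Deleting b raises the number of components from 1 to 2, so b is a cut vertex.

Yes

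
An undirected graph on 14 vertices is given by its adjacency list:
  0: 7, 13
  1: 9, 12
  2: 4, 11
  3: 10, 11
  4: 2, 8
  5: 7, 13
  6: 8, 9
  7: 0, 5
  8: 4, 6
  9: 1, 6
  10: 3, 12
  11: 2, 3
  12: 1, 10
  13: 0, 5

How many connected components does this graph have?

Starting from 0 we can reach 0, 5, 7, 13. That is one component of size 4.
Starting from 1 we can reach 1, 2, 3, 4, 6, 8, 9, 10, 11, 12. That is one component of size 10.
Total: 2 components.

2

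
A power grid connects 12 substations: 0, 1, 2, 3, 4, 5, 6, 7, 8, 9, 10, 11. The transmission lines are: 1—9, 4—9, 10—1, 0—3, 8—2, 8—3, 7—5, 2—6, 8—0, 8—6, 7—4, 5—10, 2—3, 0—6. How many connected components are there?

3

11 is isolated — a component by itself.
Starting from 0 we can reach 0, 2, 3, 6, 8. That is one component of size 5.
Starting from 1 we can reach 1, 4, 5, 7, 9, 10. That is one component of size 6.
Total: 3 components.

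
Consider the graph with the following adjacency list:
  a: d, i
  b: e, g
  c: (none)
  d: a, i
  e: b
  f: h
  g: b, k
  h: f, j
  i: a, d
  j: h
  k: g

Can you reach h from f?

From f we can reach f, h, j, which includes h.

Yes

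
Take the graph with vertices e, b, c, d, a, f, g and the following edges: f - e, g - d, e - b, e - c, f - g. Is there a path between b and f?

Yes

From b we can reach b, c, d, e, f, g, which includes f.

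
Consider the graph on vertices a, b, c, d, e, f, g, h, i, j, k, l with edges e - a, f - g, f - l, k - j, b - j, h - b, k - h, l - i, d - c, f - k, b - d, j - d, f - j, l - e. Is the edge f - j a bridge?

After removing f - j, the path f-k-j still connects them, so the edge is not a bridge.

No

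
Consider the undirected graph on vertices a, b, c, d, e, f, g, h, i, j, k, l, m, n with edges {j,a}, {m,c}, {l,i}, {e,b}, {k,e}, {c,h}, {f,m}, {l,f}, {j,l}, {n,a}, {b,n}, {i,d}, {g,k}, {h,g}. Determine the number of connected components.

1

Starting from a we can reach a, b, c, d, e, f, g, h, i, j, k, l, m, n. That is one component of size 14.
Total: 1 component.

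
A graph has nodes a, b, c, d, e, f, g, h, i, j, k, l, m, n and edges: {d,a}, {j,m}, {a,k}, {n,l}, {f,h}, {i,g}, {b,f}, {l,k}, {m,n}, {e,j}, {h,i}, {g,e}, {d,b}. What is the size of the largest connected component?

13

c is isolated — a component by itself.
Starting from a we can reach a, b, d, e, f, g, h, i, j, k, l, m, n. That is one component of size 13.
The largest has 13 vertices.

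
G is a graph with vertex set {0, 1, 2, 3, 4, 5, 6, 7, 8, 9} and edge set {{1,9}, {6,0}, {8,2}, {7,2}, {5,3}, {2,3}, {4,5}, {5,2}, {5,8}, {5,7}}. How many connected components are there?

3

Starting from 1 we can reach 1, 9. That is one component of size 2.
Starting from 0 we can reach 0, 6. That is one component of size 2.
Starting from 2 we can reach 2, 3, 4, 5, 7, 8. That is one component of size 6.
Total: 3 components.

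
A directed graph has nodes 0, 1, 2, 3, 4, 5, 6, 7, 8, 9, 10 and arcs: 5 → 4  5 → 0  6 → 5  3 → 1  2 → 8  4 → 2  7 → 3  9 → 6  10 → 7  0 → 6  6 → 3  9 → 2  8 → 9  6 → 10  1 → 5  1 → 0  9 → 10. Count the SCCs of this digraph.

{0, 1, 2, 3, 4, 5, 6, 7, 8, 9, 10} are all mutually reachable — one SCC of size 11.
That gives 1 strongly connected component.

1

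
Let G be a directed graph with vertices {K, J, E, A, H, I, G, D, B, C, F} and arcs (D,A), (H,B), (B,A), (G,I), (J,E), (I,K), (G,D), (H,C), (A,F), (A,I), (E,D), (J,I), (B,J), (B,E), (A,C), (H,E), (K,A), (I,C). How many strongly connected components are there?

{A, I, K} are all mutually reachable — one SCC of size 3.
{F} is an SCC by itself.
{E} is an SCC by itself.
{C} is an SCC by itself.
{G} is an SCC by itself.
(and 4 more singleton SCCs)
That gives 9 strongly connected components.

9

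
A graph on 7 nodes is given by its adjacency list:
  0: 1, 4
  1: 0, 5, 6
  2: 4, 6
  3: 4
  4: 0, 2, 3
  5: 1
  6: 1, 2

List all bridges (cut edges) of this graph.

1-5, 3-4

The edges on the cycle 1-6-2-4-0-1 are not bridges since each lies on that cycle.
But removing 1-5 disconnects 1 from 5; removing 4-3 disconnects 4 from 3 — these are bridges.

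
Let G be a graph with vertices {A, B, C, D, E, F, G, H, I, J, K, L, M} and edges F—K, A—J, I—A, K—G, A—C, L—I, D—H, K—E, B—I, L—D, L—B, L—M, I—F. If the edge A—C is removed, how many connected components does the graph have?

2

Before removal there is 1 component.
A—C is a bridge — removing it separates A's side from C's side.
After removal: 2 components.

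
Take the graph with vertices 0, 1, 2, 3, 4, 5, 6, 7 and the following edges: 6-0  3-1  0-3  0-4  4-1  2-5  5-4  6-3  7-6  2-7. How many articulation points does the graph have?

0

Removing 6, for instance, still leaves 1 component. No single vertex removal increases the component count — the graph has no articulation points.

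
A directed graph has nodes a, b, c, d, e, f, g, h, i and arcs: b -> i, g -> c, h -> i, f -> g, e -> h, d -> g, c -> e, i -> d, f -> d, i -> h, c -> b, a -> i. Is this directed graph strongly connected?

No

There is no directed path from d to a, so the graph is not strongly connected.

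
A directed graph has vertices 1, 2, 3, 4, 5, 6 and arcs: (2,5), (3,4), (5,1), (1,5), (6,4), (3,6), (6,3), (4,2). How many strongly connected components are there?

4

{3, 6} are all mutually reachable — one SCC of size 2.
{1, 5} are all mutually reachable — one SCC of size 2.
{4} is an SCC by itself.
{2} is an SCC by itself.
That gives 4 strongly connected components.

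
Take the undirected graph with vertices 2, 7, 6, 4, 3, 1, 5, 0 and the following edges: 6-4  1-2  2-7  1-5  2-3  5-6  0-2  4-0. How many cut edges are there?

2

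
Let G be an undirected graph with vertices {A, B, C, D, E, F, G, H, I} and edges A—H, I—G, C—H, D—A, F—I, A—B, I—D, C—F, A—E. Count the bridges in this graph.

3

The edges on the cycle C-F-I-D-A-H-C are not bridges since each lies on that cycle.
But removing G—I disconnects G from I; removing A—E disconnects A from E; removing A—B disconnects A from B — these are bridges.
That makes 3 bridges.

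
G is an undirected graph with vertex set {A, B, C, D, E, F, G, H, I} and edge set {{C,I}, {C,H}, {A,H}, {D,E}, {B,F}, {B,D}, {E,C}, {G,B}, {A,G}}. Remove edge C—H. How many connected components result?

C and H are still connected via C-E-D-B-G-A-H, so the component count stays at 1.

1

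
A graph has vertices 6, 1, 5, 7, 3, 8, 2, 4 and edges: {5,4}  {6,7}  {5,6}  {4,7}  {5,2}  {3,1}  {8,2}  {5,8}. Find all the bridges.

The edges on the cycle 5-8-2-5 are not bridges since each lies on that cycle.
But removing 3—1 disconnects 3 from 1 — this is a bridge.

1-3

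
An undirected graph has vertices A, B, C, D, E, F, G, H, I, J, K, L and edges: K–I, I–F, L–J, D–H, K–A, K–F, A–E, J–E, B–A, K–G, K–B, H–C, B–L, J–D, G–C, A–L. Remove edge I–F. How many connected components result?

I and F are still connected via I-K-F, so the component count stays at 1.

1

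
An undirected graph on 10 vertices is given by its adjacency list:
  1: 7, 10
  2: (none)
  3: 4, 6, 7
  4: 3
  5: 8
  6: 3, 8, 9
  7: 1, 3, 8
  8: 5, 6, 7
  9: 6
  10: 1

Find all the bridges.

The edges on the cycle 6-8-7-3-6 are not bridges since each lies on that cycle.
But removing 8-5 disconnects 8 from 5; removing 7-1 disconnects 7 from 1; removing 6-9 disconnects 6 from 9; removing 10-1 disconnects 10 from 1 — these are bridges.
In total 5 edges are bridges.

1-10, 1-7, 3-4, 5-8, 6-9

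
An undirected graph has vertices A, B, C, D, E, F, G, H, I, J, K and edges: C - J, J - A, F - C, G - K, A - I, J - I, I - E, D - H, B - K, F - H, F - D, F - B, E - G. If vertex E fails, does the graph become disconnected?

Deleting E leaves 1 component (was 1) (its neighbors G, I remain connected to each other), so E is not a cut vertex.

No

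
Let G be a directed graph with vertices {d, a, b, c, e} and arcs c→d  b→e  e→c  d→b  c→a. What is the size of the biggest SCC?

4

{b, c, d, e} are all mutually reachable — one SCC of size 4.
{a} is an SCC by itself.
The largest has 4 vertices.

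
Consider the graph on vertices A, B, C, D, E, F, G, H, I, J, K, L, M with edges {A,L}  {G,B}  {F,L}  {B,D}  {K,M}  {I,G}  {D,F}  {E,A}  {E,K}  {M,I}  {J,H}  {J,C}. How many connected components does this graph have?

Starting from C we can reach C, H, J. That is one component of size 3.
Starting from A we can reach A, B, D, E, F, G, I, K, L, M. That is one component of size 10.
Total: 2 components.

2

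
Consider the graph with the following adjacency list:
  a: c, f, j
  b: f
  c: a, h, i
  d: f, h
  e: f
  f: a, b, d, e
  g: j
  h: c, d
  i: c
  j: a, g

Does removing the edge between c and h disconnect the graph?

No

After removing c-h, the path c-a-f-d-h still connects them, so the edge is not a bridge.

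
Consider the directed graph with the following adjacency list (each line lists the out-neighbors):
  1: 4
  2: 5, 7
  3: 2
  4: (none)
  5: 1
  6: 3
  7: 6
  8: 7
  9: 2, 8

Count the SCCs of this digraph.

{2, 3, 6, 7} are all mutually reachable — one SCC of size 4.
{1} is an SCC by itself.
{9} is an SCC by itself.
{8} is an SCC by itself.
{4} is an SCC by itself.
(and 1 more singleton SCC)
That gives 6 strongly connected components.

6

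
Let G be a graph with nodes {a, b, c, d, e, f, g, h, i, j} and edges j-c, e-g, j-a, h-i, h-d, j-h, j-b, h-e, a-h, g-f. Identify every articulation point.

e, g, h, j

Removing e increases the component count from 1 to 2, so e is a cut vertex.
Removing g increases the component count from 1 to 2, so g is a cut vertex.
Removing h increases the component count from 1 to 4, so h is a cut vertex.
Likewise j is a cut vertex.
By contrast removing c leaves 1 component; it is not a cut vertex. No other vertex is a cut vertex either.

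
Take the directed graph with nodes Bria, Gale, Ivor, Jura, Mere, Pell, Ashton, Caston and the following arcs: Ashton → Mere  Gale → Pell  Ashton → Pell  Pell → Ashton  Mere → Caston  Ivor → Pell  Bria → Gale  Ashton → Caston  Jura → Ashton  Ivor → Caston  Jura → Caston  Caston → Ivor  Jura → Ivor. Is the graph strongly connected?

There is no directed path from Jura to Bria, so the graph is not strongly connected.

No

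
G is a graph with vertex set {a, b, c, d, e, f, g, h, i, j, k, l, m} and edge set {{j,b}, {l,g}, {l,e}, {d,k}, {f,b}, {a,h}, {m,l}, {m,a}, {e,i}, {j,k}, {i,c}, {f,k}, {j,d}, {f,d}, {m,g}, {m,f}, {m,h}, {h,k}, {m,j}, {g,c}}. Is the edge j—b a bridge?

After removing j—b, the path j-m-f-b still connects them, so the edge is not a bridge.

No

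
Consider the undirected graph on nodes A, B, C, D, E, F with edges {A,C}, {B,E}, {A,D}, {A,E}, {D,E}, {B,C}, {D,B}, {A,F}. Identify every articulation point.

Removing A increases the component count from 1 to 2, so A is a cut vertex.
By contrast removing D leaves 1 component; it is not a cut vertex. No other vertex is a cut vertex either.

A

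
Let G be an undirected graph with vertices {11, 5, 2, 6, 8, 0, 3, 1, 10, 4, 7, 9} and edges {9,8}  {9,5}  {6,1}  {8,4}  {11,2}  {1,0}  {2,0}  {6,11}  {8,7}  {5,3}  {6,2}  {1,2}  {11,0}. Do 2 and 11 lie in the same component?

Yes

From 2 we can reach 0, 1, 2, 6, 11, which includes 11.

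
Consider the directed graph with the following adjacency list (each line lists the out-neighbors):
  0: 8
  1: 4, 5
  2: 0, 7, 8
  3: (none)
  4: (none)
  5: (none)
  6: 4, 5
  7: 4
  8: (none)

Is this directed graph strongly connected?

There is no directed path from 8 to 0, so the graph is not strongly connected.

No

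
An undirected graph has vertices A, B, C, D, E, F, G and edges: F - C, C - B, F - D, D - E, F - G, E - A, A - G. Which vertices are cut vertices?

C, F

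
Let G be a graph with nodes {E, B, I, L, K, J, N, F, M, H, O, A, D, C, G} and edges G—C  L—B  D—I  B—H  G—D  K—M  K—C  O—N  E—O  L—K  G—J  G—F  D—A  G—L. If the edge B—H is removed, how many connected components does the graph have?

3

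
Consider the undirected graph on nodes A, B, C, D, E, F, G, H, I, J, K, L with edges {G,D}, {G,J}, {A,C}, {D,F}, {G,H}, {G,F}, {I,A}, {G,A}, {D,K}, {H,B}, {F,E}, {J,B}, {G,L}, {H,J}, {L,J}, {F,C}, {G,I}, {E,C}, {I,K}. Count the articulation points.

1

Removing G increases the component count from 1 to 2, so G is a cut vertex.
By contrast removing F leaves 1 component; it is not a cut vertex. No other vertex is a cut vertex either.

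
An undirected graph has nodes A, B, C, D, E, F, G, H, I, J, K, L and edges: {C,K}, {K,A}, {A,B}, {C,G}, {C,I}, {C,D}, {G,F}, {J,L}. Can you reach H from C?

The component containing C is {A, B, C, D, F, G, I, K}, and H is not in it.

No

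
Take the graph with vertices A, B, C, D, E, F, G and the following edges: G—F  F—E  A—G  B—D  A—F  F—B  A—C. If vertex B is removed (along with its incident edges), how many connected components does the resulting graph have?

With B gone, the remaining components are: {D}; {A, C, E, F, G}.
That is 2 components.

2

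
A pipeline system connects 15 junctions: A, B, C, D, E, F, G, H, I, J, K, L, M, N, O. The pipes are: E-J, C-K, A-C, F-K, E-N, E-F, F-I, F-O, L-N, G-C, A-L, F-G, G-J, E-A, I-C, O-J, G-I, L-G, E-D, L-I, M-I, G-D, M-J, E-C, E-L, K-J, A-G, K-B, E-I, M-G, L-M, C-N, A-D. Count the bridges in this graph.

The edges on the cycle E-F-O-J-G-L-E are not bridges since each lies on that cycle.
But removing K-B disconnects K from B — this is a bridge.

1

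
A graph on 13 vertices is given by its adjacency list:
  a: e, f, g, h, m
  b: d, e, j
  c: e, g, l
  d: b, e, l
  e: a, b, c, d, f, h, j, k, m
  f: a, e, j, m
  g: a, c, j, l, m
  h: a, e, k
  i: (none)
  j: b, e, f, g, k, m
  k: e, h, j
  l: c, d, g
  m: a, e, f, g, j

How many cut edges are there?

0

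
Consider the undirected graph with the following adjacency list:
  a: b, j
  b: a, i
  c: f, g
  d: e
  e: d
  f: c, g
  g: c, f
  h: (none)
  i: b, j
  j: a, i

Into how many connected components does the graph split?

4

h is isolated — a component by itself.
Starting from d we can reach d, e. That is one component of size 2.
Starting from c we can reach c, f, g. That is one component of size 3.
Starting from a we can reach a, b, i, j. That is one component of size 4.
Total: 4 components.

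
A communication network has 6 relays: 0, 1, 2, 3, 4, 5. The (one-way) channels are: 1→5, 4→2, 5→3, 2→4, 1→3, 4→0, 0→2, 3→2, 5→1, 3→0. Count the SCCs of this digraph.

3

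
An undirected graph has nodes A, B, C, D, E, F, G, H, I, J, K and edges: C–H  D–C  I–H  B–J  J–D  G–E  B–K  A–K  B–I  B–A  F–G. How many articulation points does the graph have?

Removing B increases the component count from 2 to 3, so B is a cut vertex.
Removing G increases the component count from 2 to 3, so G is a cut vertex.
By contrast removing F leaves 2 components; it is not a cut vertex. No other vertex is a cut vertex either.

2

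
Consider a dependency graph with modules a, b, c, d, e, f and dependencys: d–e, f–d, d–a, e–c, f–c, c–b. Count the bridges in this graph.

2

The edges on the cycle f-d-e-c-f are not bridges since each lies on that cycle.
But removing c–b disconnects c from b; removing d–a disconnects d from a — these are bridges.
That makes 2 bridges.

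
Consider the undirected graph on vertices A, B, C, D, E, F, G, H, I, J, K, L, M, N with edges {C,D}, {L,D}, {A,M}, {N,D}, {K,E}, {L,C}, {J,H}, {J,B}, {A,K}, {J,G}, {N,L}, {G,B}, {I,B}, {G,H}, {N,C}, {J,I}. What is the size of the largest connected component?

F is isolated — a component by itself.
Starting from C we can reach C, D, L, N. That is one component of size 4.
Starting from A we can reach A, E, K, M. That is one component of size 4.
Starting from B we can reach B, G, H, I, J. That is one component of size 5.
The largest has 5 vertices.

5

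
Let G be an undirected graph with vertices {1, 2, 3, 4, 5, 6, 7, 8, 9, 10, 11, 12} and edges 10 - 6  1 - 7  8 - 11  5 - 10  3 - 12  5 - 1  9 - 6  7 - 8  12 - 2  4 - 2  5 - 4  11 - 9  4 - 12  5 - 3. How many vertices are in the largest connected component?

12

Starting from 1 we can reach 1, 2, 3, 4, 5, 6, 7, 8, 9, 10, 11, 12. That is one component of size 12.
The largest has 12 vertices.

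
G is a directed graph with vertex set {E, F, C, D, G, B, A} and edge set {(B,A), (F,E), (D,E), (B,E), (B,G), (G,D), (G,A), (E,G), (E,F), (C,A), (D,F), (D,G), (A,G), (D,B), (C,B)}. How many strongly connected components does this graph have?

{A, B, D, E, F, G} are all mutually reachable — one SCC of size 6.
{C} is an SCC by itself.
That gives 2 strongly connected components.

2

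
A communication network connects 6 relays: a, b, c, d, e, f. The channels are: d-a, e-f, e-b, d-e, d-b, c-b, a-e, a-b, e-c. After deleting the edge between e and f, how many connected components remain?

2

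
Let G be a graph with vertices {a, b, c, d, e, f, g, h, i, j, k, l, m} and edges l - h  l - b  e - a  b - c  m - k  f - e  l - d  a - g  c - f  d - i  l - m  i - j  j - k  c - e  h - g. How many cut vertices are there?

Removing l increases the component count from 1 to 2, so l is a cut vertex.
By contrast removing m leaves 1 component; it is not a cut vertex. No other vertex is a cut vertex either.

1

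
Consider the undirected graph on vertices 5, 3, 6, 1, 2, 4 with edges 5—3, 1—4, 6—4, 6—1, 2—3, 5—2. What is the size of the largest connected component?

3

Starting from 2 we can reach 2, 3, 5. That is one component of size 3.
Starting from 1 we can reach 1, 4, 6. That is one component of size 3.
The largest has 3 vertices.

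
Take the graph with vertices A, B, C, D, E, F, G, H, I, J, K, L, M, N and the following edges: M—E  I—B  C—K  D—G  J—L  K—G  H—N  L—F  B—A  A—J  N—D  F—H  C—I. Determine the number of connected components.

2

Starting from E we can reach E, M. That is one component of size 2.
Starting from A we can reach A, B, C, D, F, G, H, I, J, K, L, N. That is one component of size 12.
Total: 2 components.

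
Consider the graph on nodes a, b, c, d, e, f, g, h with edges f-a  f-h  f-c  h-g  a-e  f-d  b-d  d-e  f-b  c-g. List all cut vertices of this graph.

Removing f increases the component count from 1 to 2, so f is a cut vertex.
By contrast removing d leaves 1 component; it is not a cut vertex. No other vertex is a cut vertex either.

f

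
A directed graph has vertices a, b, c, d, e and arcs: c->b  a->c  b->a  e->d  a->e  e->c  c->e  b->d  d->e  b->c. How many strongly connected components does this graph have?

{a, b, c, d, e} are all mutually reachable — one SCC of size 5.
That gives 1 strongly connected component.

1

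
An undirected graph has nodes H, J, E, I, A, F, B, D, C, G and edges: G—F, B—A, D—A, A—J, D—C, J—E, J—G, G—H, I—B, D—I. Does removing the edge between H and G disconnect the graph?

Yes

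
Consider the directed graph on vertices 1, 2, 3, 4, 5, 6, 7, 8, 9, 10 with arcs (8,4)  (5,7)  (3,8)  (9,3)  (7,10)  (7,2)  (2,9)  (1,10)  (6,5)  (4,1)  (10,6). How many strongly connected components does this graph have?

1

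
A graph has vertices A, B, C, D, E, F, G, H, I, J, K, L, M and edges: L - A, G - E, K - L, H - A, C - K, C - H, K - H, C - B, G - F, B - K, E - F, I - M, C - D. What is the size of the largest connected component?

J is isolated — a component by itself.
Starting from I we can reach I, M. That is one component of size 2.
Starting from E we can reach E, F, G. That is one component of size 3.
Starting from A we can reach A, B, C, D, H, K, L. That is one component of size 7.
The largest has 7 vertices.

7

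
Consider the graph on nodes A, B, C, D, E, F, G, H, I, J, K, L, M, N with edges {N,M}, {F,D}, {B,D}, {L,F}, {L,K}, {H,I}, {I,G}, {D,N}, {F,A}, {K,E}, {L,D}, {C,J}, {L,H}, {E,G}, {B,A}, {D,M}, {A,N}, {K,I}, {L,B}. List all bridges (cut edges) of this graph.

C-J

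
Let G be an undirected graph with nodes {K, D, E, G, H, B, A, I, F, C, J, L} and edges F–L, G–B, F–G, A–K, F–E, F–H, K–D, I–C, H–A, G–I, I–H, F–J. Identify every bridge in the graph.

The edges on the cycle F-G-I-H-F are not bridges since each lies on that cycle.
But removing H–A disconnects H from A; removing F–E disconnects F from E; removing A–K disconnects A from K; removing B–G disconnects B from G — these are bridges.
In total 8 edges are bridges.

A-H, A-K, B-G, C-I, D-K, E-F, F-J, F-L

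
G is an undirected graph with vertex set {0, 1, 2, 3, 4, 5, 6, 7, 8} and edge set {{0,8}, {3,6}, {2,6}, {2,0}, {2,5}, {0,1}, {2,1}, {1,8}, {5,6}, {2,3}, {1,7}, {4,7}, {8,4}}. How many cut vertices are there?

1

Removing 2 increases the component count from 1 to 2, so 2 is a cut vertex.
By contrast removing 8 leaves 1 component; it is not a cut vertex. No other vertex is a cut vertex either.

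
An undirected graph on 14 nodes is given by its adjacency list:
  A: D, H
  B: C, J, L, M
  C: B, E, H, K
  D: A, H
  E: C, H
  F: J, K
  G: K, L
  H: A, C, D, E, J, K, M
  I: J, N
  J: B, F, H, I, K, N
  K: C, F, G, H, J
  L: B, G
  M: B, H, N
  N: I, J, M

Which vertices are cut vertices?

H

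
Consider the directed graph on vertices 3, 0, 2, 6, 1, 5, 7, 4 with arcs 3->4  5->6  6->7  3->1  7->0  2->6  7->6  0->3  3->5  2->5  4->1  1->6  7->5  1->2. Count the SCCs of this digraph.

1

{0, 1, 2, 3, 4, 5, 6, 7} are all mutually reachable — one SCC of size 8.
That gives 1 strongly connected component.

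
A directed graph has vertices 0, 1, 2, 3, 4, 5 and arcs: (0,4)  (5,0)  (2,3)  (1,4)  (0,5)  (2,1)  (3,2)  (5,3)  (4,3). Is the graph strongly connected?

No

There is no directed path from 2 to 5, so the graph is not strongly connected.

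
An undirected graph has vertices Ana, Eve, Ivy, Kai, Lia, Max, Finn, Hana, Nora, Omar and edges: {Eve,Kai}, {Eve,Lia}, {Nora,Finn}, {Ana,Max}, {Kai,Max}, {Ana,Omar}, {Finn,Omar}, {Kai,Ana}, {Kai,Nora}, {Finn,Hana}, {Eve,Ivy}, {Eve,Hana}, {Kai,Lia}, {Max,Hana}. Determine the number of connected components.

Starting from Ana we can reach Ana, Eve, Ivy, Kai, Lia, Max, Finn, Hana, Nora, Omar. That is one component of size 10.
Total: 1 component.

1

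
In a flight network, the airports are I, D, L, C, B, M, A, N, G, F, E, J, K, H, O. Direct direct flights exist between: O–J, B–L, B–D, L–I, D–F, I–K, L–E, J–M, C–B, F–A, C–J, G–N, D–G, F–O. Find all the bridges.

The edges on the cycle C-B-D-F-O-J-C are not bridges since each lies on that cycle.
But removing B–L disconnects B from L; removing I–K disconnects I from K; removing D–G disconnects D from G; removing N–G disconnects N from G — these are bridges.
In total 8 edges are bridges.

A-F, B-L, D-G, E-L, G-N, I-K, I-L, J-M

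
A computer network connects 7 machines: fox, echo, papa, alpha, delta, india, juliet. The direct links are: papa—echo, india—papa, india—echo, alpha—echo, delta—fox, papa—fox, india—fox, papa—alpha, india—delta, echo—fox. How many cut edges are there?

0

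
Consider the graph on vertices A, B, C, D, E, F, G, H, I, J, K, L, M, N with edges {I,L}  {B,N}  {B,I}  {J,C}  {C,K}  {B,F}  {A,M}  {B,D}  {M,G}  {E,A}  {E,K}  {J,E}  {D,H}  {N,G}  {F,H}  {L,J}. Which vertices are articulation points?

B

Removing B increases the component count from 1 to 2, so B is a cut vertex.
By contrast removing A leaves 1 component; it is not a cut vertex. No other vertex is a cut vertex either.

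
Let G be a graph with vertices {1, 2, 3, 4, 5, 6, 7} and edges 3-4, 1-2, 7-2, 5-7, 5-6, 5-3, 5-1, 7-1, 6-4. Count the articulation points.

1

Removing 5 increases the component count from 1 to 2, so 5 is a cut vertex.
By contrast removing 1 leaves 1 component; it is not a cut vertex. No other vertex is a cut vertex either.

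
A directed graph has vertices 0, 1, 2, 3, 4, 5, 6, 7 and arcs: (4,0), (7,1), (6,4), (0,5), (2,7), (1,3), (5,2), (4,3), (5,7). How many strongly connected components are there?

{5} is an SCC by itself.
{2} is an SCC by itself.
{6} is an SCC by itself.
{4} is an SCC by itself.
{3} is an SCC by itself.
(and 3 more singleton SCCs)
That gives 8 strongly connected components.

8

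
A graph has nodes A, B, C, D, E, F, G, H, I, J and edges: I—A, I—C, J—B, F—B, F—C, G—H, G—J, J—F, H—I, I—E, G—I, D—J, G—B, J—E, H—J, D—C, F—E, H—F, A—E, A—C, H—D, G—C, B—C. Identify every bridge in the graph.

none

The edges on the cycle H-D-C-I-H are not bridges since each lies on that cycle.
Every edge lies on some cycle, so there are no bridges.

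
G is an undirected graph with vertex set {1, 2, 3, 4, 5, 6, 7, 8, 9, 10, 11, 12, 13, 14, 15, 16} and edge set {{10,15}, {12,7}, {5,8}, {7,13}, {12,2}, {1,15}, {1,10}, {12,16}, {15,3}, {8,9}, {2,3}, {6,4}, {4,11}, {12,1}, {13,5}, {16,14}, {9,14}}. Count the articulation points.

Removing 4 increases the component count from 2 to 3, so 4 is a cut vertex.
Removing 12 increases the component count from 2 to 3, so 12 is a cut vertex.
By contrast removing 7 leaves 2 components; it is not a cut vertex. No other vertex is a cut vertex either.

2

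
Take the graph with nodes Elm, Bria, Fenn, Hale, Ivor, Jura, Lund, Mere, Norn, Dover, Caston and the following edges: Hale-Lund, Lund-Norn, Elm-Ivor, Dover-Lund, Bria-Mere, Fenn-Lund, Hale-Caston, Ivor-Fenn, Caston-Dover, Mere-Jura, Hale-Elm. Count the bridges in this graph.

The edges on the cycle Hale-Caston-Dover-Lund-Fenn-Ivor-Elm-Hale are not bridges since each lies on that cycle.
But removing Bria-Mere disconnects Bria from Mere; removing Norn-Lund disconnects Norn from Lund; removing Mere-Jura disconnects Mere from Jura — these are bridges.
That makes 3 bridges.

3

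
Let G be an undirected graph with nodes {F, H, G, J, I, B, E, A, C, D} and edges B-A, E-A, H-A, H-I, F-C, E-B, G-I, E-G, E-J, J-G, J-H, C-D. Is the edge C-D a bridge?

Removing C-D leaves no path between C and D: the component count goes from 2 to 3. So it is a bridge.

Yes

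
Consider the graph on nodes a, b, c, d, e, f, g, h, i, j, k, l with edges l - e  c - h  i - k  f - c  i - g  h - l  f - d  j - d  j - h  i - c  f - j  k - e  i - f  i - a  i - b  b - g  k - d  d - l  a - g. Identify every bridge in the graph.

none

The edges on the cycle i-b-g-i are not bridges since each lies on that cycle.
Every edge lies on some cycle, so there are no bridges.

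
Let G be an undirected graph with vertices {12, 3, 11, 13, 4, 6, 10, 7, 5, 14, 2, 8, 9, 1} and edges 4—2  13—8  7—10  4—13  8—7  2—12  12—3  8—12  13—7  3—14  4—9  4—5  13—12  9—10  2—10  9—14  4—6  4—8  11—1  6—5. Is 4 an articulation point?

Deleting 4 raises the number of components from 2 to 3, so 4 is a cut vertex.

Yes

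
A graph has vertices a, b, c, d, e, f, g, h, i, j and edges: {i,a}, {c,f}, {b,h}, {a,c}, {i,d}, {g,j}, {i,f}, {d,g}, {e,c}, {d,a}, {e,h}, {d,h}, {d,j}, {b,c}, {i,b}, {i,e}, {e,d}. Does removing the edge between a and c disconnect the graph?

No

After removing a-c, the path a-i-e-c still connects them, so the edge is not a bridge.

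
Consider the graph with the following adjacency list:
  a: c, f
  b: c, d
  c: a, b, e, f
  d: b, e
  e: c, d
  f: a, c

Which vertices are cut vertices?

c

Removing c increases the component count from 1 to 2, so c is a cut vertex.
By contrast removing d leaves 1 component; it is not a cut vertex. No other vertex is a cut vertex either.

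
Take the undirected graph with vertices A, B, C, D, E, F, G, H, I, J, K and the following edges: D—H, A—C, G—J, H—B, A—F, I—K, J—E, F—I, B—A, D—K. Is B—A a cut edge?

After removing B—A, the path B-H-D-K-I-F-A still connects them, so the edge is not a bridge.

No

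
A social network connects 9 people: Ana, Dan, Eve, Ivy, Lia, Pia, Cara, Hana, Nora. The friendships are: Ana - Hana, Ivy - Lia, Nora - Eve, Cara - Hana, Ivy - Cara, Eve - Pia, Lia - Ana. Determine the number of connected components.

Dan is isolated — a component by itself.
Starting from Eve we can reach Eve, Pia, Nora. That is one component of size 3.
Starting from Ana we can reach Ana, Ivy, Lia, Cara, Hana. That is one component of size 5.
Total: 3 components.

3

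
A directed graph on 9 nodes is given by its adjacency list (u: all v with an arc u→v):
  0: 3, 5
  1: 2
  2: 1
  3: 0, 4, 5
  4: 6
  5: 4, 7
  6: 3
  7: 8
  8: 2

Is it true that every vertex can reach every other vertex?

No

There is no directed path from 8 to 5, so the graph is not strongly connected.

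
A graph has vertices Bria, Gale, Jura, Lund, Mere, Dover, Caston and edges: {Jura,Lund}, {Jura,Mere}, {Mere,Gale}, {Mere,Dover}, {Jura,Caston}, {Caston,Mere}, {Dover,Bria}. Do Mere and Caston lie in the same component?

Yes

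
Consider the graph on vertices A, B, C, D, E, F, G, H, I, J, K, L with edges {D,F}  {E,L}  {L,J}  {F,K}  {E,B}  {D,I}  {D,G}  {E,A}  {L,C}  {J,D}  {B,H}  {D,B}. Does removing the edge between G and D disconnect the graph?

Removing G—D leaves no path between G and D: the component count goes from 1 to 2. So it is a bridge.

Yes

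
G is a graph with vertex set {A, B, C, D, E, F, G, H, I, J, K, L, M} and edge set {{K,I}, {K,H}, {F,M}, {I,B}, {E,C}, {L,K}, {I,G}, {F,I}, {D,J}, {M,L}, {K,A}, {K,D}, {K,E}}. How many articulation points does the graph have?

4

Removing D increases the component count from 1 to 2, so D is a cut vertex.
Removing E increases the component count from 1 to 2, so E is a cut vertex.
Removing I increases the component count from 1 to 3, so I is a cut vertex.
Likewise K is a cut vertex.
By contrast removing B leaves 1 component; it is not a cut vertex. No other vertex is a cut vertex either.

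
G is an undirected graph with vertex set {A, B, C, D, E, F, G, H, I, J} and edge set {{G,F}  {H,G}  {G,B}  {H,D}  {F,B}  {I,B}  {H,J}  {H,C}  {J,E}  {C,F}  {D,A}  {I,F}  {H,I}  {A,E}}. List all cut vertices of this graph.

Removing H increases the component count from 1 to 2, so H is a cut vertex.
By contrast removing F leaves 1 component; it is not a cut vertex. No other vertex is a cut vertex either.

H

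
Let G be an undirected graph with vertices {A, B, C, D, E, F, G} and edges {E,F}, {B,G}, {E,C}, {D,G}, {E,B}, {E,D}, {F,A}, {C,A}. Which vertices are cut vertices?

E

Removing E increases the component count from 1 to 2, so E is a cut vertex.
By contrast removing C leaves 1 component; it is not a cut vertex. No other vertex is a cut vertex either.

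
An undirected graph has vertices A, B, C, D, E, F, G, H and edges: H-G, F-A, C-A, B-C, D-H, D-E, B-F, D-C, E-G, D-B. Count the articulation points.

Removing D increases the component count from 1 to 2, so D is a cut vertex.
By contrast removing B leaves 1 component; it is not a cut vertex. No other vertex is a cut vertex either.

1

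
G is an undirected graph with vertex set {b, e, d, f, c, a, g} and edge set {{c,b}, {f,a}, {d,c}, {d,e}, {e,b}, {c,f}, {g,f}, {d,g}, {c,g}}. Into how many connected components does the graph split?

Starting from a we can reach a, b, c, d, e, f, g. That is one component of size 7.
Total: 1 component.

1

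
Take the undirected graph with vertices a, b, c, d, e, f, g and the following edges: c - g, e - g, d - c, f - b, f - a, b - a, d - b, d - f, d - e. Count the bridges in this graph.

0

The edges on the cycle d-e-g-c-d are not bridges since each lies on that cycle.
Every edge lies on some cycle, so there are no bridges.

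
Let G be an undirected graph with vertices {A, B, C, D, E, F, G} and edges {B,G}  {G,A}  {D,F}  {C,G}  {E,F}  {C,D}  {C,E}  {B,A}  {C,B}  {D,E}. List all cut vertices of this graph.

Removing C increases the component count from 1 to 2, so C is a cut vertex.
By contrast removing F leaves 1 component; it is not a cut vertex. No other vertex is a cut vertex either.

C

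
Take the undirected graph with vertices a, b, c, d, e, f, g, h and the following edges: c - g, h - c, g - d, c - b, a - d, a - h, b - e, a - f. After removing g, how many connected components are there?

1

With g gone, the remaining components are: {a, b, c, d, e, f, h}.
That is 1 component.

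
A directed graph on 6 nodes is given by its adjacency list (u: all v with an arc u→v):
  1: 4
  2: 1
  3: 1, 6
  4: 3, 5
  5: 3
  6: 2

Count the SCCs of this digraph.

{1, 2, 3, 4, 5, 6} are all mutually reachable — one SCC of size 6.
That gives 1 strongly connected component.

1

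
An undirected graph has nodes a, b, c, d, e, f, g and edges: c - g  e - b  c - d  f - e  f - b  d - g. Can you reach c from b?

No

The component containing b is {b, e, f}, and c is not in it.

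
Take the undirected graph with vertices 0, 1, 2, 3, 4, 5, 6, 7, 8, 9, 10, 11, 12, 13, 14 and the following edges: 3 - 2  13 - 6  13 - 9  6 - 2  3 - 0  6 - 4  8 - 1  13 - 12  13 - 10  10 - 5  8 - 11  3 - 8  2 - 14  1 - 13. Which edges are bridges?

0-3, 10-13, 10-5, 11-8, 12-13, 13-9, 14-2, 4-6

The edges on the cycle 3-8-1-13-6-2-3 are not bridges since each lies on that cycle.
But removing 13 - 10 disconnects 13 from 10; removing 5 - 10 disconnects 5 from 10; removing 8 - 11 disconnects 8 from 11; removing 13 - 9 disconnects 13 from 9 — these are bridges.
In total 8 edges are bridges.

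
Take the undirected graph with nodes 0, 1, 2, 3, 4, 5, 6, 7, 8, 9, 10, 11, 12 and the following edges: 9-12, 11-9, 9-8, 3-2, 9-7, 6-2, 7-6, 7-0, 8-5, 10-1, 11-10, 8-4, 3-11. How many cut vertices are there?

Removing 7 increases the component count from 1 to 2, so 7 is a cut vertex.
Removing 8 increases the component count from 1 to 3, so 8 is a cut vertex.
Removing 9 increases the component count from 1 to 3, so 9 is a cut vertex.
Likewise 10, 11 are cut vertices.
By contrast removing 2 leaves 1 component; it is not a cut vertex. No other vertex is a cut vertex either.

5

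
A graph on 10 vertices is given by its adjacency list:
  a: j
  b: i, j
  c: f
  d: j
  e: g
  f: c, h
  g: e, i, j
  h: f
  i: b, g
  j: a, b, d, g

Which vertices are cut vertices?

f, g, j

Removing f increases the component count from 2 to 3, so f is a cut vertex.
Removing g increases the component count from 2 to 3, so g is a cut vertex.
Removing j increases the component count from 2 to 4, so j is a cut vertex.
By contrast removing b leaves 2 components; it is not a cut vertex. No other vertex is a cut vertex either.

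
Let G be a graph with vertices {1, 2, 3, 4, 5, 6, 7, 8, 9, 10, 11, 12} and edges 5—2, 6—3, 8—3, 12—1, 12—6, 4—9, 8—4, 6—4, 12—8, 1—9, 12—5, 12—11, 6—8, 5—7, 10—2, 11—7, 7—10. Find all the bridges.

The edges on the cycle 12-11-7-10-2-5-12 are not bridges since each lies on that cycle.
Every edge lies on some cycle, so there are no bridges.

none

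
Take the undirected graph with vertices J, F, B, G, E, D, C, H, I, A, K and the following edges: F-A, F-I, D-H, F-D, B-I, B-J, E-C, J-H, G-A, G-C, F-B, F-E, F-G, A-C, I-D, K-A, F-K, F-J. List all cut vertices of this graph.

F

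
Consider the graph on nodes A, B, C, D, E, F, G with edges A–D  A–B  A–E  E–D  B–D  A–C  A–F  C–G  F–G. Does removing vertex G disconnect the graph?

No

Deleting G leaves 1 component (was 1) (its neighbors C, F remain connected to each other), so G is not a cut vertex.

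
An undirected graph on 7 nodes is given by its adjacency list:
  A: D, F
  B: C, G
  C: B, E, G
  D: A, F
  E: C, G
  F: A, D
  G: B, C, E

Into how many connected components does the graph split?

Starting from A we can reach A, D, F. That is one component of size 3.
Starting from B we can reach B, C, E, G. That is one component of size 4.
Total: 2 components.

2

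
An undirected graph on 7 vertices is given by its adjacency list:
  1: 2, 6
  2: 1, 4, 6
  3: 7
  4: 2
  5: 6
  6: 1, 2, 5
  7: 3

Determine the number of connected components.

Starting from 3 we can reach 3, 7. That is one component of size 2.
Starting from 1 we can reach 1, 2, 4, 5, 6. That is one component of size 5.
Total: 2 components.

2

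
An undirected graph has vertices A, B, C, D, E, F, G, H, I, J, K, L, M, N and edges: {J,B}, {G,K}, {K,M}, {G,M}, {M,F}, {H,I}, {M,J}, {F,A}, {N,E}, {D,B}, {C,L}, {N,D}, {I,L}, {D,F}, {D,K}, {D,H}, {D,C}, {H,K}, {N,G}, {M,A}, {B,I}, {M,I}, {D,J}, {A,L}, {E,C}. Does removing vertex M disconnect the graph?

No

Deleting M leaves 1 component (was 1) (its neighbors A, F, G, I, J, K remain connected to each other), so M is not a cut vertex.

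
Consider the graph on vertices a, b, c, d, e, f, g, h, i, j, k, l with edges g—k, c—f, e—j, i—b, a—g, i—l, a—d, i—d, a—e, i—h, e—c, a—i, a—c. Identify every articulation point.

a, c, e, g, i

Removing a increases the component count from 1 to 3, so a is a cut vertex.
Removing c increases the component count from 1 to 2, so c is a cut vertex.
Removing e increases the component count from 1 to 2, so e is a cut vertex.
Likewise g, i are cut vertices.
By contrast removing l leaves 1 component; it is not a cut vertex. No other vertex is a cut vertex either.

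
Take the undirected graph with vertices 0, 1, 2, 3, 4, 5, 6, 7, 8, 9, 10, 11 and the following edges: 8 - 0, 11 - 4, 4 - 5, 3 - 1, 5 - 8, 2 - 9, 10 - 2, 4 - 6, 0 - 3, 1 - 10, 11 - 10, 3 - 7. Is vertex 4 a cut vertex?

Deleting 4 raises the number of components from 1 to 2, so 4 is a cut vertex.

Yes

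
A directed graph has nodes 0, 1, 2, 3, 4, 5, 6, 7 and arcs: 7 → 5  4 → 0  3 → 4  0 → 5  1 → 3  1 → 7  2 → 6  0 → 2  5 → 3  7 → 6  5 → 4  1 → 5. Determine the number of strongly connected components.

5

{0, 3, 4, 5} are all mutually reachable — one SCC of size 4.
{2} is an SCC by itself.
{6} is an SCC by itself.
{7} is an SCC by itself.
{1} is an SCC by itself.
That gives 5 strongly connected components.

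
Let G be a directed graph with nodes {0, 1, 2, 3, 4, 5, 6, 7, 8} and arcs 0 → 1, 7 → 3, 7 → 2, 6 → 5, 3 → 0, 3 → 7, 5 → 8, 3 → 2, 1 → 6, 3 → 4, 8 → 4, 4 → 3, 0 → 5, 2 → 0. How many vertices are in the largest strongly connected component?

9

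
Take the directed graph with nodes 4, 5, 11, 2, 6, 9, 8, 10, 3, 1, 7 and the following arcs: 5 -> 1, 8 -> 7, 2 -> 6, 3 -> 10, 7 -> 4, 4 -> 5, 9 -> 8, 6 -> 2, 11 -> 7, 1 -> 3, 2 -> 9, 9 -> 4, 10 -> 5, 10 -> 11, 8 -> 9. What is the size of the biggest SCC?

{1, 3, 4, 5, 7, 10, 11} are all mutually reachable — one SCC of size 7.
{2, 6} are all mutually reachable — one SCC of size 2.
{8, 9} are all mutually reachable — one SCC of size 2.
The largest has 7 vertices.

7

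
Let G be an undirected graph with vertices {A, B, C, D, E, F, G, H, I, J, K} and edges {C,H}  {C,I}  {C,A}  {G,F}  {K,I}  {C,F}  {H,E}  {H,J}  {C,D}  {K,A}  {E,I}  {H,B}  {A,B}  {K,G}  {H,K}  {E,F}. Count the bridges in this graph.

The edges on the cycle C-H-E-I-C are not bridges since each lies on that cycle.
But removing C-D disconnects C from D; removing J-H disconnects J from H — these are bridges.
That makes 2 bridges.

2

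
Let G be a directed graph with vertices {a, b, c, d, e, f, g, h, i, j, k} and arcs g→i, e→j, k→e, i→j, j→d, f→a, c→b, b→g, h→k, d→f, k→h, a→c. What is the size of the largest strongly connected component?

{a, b, c, d, f, g, i, j} are all mutually reachable — one SCC of size 8.
{h, k} are all mutually reachable — one SCC of size 2.
{e} is an SCC by itself.
The largest has 8 vertices.

8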